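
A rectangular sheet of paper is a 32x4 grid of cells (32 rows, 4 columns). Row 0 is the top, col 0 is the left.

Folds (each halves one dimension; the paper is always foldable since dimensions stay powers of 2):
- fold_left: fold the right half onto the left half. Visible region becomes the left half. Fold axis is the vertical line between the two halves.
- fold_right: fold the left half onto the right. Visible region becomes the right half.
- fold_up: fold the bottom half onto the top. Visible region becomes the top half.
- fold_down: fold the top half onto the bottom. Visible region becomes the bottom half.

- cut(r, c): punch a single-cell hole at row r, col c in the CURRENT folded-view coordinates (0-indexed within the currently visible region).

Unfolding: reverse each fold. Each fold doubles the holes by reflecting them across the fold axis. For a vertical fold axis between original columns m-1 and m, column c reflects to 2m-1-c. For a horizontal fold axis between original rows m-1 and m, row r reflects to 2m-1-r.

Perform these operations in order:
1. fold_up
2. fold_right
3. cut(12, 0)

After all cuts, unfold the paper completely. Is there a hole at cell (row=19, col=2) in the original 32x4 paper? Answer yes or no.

Answer: yes

Derivation:
Op 1 fold_up: fold axis h@16; visible region now rows[0,16) x cols[0,4) = 16x4
Op 2 fold_right: fold axis v@2; visible region now rows[0,16) x cols[2,4) = 16x2
Op 3 cut(12, 0): punch at orig (12,2); cuts so far [(12, 2)]; region rows[0,16) x cols[2,4) = 16x2
Unfold 1 (reflect across v@2): 2 holes -> [(12, 1), (12, 2)]
Unfold 2 (reflect across h@16): 4 holes -> [(12, 1), (12, 2), (19, 1), (19, 2)]
Holes: [(12, 1), (12, 2), (19, 1), (19, 2)]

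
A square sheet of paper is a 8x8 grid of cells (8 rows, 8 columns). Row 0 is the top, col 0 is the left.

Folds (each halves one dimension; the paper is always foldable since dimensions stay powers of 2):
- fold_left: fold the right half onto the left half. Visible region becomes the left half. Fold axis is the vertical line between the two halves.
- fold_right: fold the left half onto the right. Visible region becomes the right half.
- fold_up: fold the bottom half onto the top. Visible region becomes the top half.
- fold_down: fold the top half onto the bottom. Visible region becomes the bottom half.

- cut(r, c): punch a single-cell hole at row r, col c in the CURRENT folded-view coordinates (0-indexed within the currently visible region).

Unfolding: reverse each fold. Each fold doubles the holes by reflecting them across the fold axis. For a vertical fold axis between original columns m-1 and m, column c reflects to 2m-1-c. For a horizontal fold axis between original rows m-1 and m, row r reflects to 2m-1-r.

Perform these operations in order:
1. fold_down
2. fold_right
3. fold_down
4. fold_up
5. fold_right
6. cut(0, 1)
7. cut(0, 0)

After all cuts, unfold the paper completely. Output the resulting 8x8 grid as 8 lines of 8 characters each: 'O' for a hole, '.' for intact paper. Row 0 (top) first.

Answer: OOOOOOOO
OOOOOOOO
OOOOOOOO
OOOOOOOO
OOOOOOOO
OOOOOOOO
OOOOOOOO
OOOOOOOO

Derivation:
Op 1 fold_down: fold axis h@4; visible region now rows[4,8) x cols[0,8) = 4x8
Op 2 fold_right: fold axis v@4; visible region now rows[4,8) x cols[4,8) = 4x4
Op 3 fold_down: fold axis h@6; visible region now rows[6,8) x cols[4,8) = 2x4
Op 4 fold_up: fold axis h@7; visible region now rows[6,7) x cols[4,8) = 1x4
Op 5 fold_right: fold axis v@6; visible region now rows[6,7) x cols[6,8) = 1x2
Op 6 cut(0, 1): punch at orig (6,7); cuts so far [(6, 7)]; region rows[6,7) x cols[6,8) = 1x2
Op 7 cut(0, 0): punch at orig (6,6); cuts so far [(6, 6), (6, 7)]; region rows[6,7) x cols[6,8) = 1x2
Unfold 1 (reflect across v@6): 4 holes -> [(6, 4), (6, 5), (6, 6), (6, 7)]
Unfold 2 (reflect across h@7): 8 holes -> [(6, 4), (6, 5), (6, 6), (6, 7), (7, 4), (7, 5), (7, 6), (7, 7)]
Unfold 3 (reflect across h@6): 16 holes -> [(4, 4), (4, 5), (4, 6), (4, 7), (5, 4), (5, 5), (5, 6), (5, 7), (6, 4), (6, 5), (6, 6), (6, 7), (7, 4), (7, 5), (7, 6), (7, 7)]
Unfold 4 (reflect across v@4): 32 holes -> [(4, 0), (4, 1), (4, 2), (4, 3), (4, 4), (4, 5), (4, 6), (4, 7), (5, 0), (5, 1), (5, 2), (5, 3), (5, 4), (5, 5), (5, 6), (5, 7), (6, 0), (6, 1), (6, 2), (6, 3), (6, 4), (6, 5), (6, 6), (6, 7), (7, 0), (7, 1), (7, 2), (7, 3), (7, 4), (7, 5), (7, 6), (7, 7)]
Unfold 5 (reflect across h@4): 64 holes -> [(0, 0), (0, 1), (0, 2), (0, 3), (0, 4), (0, 5), (0, 6), (0, 7), (1, 0), (1, 1), (1, 2), (1, 3), (1, 4), (1, 5), (1, 6), (1, 7), (2, 0), (2, 1), (2, 2), (2, 3), (2, 4), (2, 5), (2, 6), (2, 7), (3, 0), (3, 1), (3, 2), (3, 3), (3, 4), (3, 5), (3, 6), (3, 7), (4, 0), (4, 1), (4, 2), (4, 3), (4, 4), (4, 5), (4, 6), (4, 7), (5, 0), (5, 1), (5, 2), (5, 3), (5, 4), (5, 5), (5, 6), (5, 7), (6, 0), (6, 1), (6, 2), (6, 3), (6, 4), (6, 5), (6, 6), (6, 7), (7, 0), (7, 1), (7, 2), (7, 3), (7, 4), (7, 5), (7, 6), (7, 7)]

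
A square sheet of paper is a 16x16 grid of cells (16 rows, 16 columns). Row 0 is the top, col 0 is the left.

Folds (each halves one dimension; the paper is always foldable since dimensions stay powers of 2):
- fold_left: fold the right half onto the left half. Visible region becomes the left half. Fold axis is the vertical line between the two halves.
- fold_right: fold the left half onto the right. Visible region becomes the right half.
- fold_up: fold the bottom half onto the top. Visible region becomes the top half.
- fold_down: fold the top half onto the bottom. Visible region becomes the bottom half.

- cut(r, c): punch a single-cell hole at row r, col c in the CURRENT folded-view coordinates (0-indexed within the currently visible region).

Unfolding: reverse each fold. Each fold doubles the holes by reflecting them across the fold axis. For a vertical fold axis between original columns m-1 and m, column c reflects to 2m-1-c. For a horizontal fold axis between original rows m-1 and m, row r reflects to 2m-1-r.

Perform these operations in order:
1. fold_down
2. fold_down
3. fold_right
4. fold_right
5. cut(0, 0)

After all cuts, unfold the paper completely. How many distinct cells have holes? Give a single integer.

Op 1 fold_down: fold axis h@8; visible region now rows[8,16) x cols[0,16) = 8x16
Op 2 fold_down: fold axis h@12; visible region now rows[12,16) x cols[0,16) = 4x16
Op 3 fold_right: fold axis v@8; visible region now rows[12,16) x cols[8,16) = 4x8
Op 4 fold_right: fold axis v@12; visible region now rows[12,16) x cols[12,16) = 4x4
Op 5 cut(0, 0): punch at orig (12,12); cuts so far [(12, 12)]; region rows[12,16) x cols[12,16) = 4x4
Unfold 1 (reflect across v@12): 2 holes -> [(12, 11), (12, 12)]
Unfold 2 (reflect across v@8): 4 holes -> [(12, 3), (12, 4), (12, 11), (12, 12)]
Unfold 3 (reflect across h@12): 8 holes -> [(11, 3), (11, 4), (11, 11), (11, 12), (12, 3), (12, 4), (12, 11), (12, 12)]
Unfold 4 (reflect across h@8): 16 holes -> [(3, 3), (3, 4), (3, 11), (3, 12), (4, 3), (4, 4), (4, 11), (4, 12), (11, 3), (11, 4), (11, 11), (11, 12), (12, 3), (12, 4), (12, 11), (12, 12)]

Answer: 16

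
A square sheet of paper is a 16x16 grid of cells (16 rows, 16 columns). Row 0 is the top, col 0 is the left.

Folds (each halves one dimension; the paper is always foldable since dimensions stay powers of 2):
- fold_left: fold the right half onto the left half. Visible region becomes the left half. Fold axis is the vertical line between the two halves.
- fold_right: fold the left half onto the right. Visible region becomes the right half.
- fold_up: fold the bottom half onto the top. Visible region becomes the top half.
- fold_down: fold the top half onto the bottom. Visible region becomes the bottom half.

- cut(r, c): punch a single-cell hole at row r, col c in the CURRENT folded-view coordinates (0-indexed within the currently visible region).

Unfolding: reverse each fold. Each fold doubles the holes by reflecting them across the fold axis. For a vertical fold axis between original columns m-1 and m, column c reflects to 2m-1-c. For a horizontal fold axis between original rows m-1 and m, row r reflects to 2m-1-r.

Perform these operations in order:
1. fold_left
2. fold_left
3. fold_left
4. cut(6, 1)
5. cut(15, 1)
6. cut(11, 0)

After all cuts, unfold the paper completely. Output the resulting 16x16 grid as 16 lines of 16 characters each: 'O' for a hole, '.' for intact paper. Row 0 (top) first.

Answer: ................
................
................
................
................
................
.OO..OO..OO..OO.
................
................
................
................
O..OO..OO..OO..O
................
................
................
.OO..OO..OO..OO.

Derivation:
Op 1 fold_left: fold axis v@8; visible region now rows[0,16) x cols[0,8) = 16x8
Op 2 fold_left: fold axis v@4; visible region now rows[0,16) x cols[0,4) = 16x4
Op 3 fold_left: fold axis v@2; visible region now rows[0,16) x cols[0,2) = 16x2
Op 4 cut(6, 1): punch at orig (6,1); cuts so far [(6, 1)]; region rows[0,16) x cols[0,2) = 16x2
Op 5 cut(15, 1): punch at orig (15,1); cuts so far [(6, 1), (15, 1)]; region rows[0,16) x cols[0,2) = 16x2
Op 6 cut(11, 0): punch at orig (11,0); cuts so far [(6, 1), (11, 0), (15, 1)]; region rows[0,16) x cols[0,2) = 16x2
Unfold 1 (reflect across v@2): 6 holes -> [(6, 1), (6, 2), (11, 0), (11, 3), (15, 1), (15, 2)]
Unfold 2 (reflect across v@4): 12 holes -> [(6, 1), (6, 2), (6, 5), (6, 6), (11, 0), (11, 3), (11, 4), (11, 7), (15, 1), (15, 2), (15, 5), (15, 6)]
Unfold 3 (reflect across v@8): 24 holes -> [(6, 1), (6, 2), (6, 5), (6, 6), (6, 9), (6, 10), (6, 13), (6, 14), (11, 0), (11, 3), (11, 4), (11, 7), (11, 8), (11, 11), (11, 12), (11, 15), (15, 1), (15, 2), (15, 5), (15, 6), (15, 9), (15, 10), (15, 13), (15, 14)]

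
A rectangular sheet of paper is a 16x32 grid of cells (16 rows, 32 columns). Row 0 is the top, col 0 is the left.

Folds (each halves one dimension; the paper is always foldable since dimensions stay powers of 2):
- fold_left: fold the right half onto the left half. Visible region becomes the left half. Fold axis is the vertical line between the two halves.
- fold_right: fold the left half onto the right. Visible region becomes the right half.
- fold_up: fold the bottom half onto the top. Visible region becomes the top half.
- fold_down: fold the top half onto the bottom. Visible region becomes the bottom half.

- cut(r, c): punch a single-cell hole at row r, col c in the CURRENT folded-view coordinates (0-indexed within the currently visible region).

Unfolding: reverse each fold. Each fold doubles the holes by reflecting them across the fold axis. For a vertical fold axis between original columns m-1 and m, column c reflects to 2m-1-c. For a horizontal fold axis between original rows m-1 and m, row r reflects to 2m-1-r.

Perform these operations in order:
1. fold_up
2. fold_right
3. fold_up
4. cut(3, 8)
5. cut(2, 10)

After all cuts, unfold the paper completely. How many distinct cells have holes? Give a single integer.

Op 1 fold_up: fold axis h@8; visible region now rows[0,8) x cols[0,32) = 8x32
Op 2 fold_right: fold axis v@16; visible region now rows[0,8) x cols[16,32) = 8x16
Op 3 fold_up: fold axis h@4; visible region now rows[0,4) x cols[16,32) = 4x16
Op 4 cut(3, 8): punch at orig (3,24); cuts so far [(3, 24)]; region rows[0,4) x cols[16,32) = 4x16
Op 5 cut(2, 10): punch at orig (2,26); cuts so far [(2, 26), (3, 24)]; region rows[0,4) x cols[16,32) = 4x16
Unfold 1 (reflect across h@4): 4 holes -> [(2, 26), (3, 24), (4, 24), (5, 26)]
Unfold 2 (reflect across v@16): 8 holes -> [(2, 5), (2, 26), (3, 7), (3, 24), (4, 7), (4, 24), (5, 5), (5, 26)]
Unfold 3 (reflect across h@8): 16 holes -> [(2, 5), (2, 26), (3, 7), (3, 24), (4, 7), (4, 24), (5, 5), (5, 26), (10, 5), (10, 26), (11, 7), (11, 24), (12, 7), (12, 24), (13, 5), (13, 26)]

Answer: 16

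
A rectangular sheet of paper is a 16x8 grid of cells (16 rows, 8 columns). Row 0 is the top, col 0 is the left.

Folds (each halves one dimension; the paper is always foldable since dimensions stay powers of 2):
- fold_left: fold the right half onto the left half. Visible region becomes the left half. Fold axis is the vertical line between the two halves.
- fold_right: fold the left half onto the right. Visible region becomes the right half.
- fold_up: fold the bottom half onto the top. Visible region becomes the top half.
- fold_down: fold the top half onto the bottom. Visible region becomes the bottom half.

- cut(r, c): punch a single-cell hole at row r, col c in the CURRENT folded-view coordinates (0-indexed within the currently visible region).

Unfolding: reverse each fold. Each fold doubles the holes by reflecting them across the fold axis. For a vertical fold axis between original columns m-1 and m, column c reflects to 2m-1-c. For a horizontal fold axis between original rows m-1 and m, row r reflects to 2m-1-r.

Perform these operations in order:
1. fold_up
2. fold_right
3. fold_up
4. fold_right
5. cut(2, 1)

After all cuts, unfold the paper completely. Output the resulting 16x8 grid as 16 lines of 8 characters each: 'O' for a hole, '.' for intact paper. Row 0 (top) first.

Answer: ........
........
O..OO..O
........
........
O..OO..O
........
........
........
........
O..OO..O
........
........
O..OO..O
........
........

Derivation:
Op 1 fold_up: fold axis h@8; visible region now rows[0,8) x cols[0,8) = 8x8
Op 2 fold_right: fold axis v@4; visible region now rows[0,8) x cols[4,8) = 8x4
Op 3 fold_up: fold axis h@4; visible region now rows[0,4) x cols[4,8) = 4x4
Op 4 fold_right: fold axis v@6; visible region now rows[0,4) x cols[6,8) = 4x2
Op 5 cut(2, 1): punch at orig (2,7); cuts so far [(2, 7)]; region rows[0,4) x cols[6,8) = 4x2
Unfold 1 (reflect across v@6): 2 holes -> [(2, 4), (2, 7)]
Unfold 2 (reflect across h@4): 4 holes -> [(2, 4), (2, 7), (5, 4), (5, 7)]
Unfold 3 (reflect across v@4): 8 holes -> [(2, 0), (2, 3), (2, 4), (2, 7), (5, 0), (5, 3), (5, 4), (5, 7)]
Unfold 4 (reflect across h@8): 16 holes -> [(2, 0), (2, 3), (2, 4), (2, 7), (5, 0), (5, 3), (5, 4), (5, 7), (10, 0), (10, 3), (10, 4), (10, 7), (13, 0), (13, 3), (13, 4), (13, 7)]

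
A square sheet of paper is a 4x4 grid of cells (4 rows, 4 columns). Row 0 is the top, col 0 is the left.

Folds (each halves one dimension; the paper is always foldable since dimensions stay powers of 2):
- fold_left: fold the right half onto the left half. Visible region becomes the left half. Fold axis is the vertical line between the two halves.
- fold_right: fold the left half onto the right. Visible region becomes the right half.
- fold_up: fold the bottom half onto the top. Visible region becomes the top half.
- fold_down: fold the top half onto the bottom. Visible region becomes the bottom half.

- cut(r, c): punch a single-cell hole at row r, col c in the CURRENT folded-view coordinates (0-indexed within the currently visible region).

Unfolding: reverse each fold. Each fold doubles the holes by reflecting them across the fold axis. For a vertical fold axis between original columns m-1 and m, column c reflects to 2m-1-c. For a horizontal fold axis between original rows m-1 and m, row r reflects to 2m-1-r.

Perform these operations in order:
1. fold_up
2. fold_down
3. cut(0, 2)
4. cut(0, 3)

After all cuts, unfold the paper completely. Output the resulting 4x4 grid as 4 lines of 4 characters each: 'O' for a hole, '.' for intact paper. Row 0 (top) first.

Answer: ..OO
..OO
..OO
..OO

Derivation:
Op 1 fold_up: fold axis h@2; visible region now rows[0,2) x cols[0,4) = 2x4
Op 2 fold_down: fold axis h@1; visible region now rows[1,2) x cols[0,4) = 1x4
Op 3 cut(0, 2): punch at orig (1,2); cuts so far [(1, 2)]; region rows[1,2) x cols[0,4) = 1x4
Op 4 cut(0, 3): punch at orig (1,3); cuts so far [(1, 2), (1, 3)]; region rows[1,2) x cols[0,4) = 1x4
Unfold 1 (reflect across h@1): 4 holes -> [(0, 2), (0, 3), (1, 2), (1, 3)]
Unfold 2 (reflect across h@2): 8 holes -> [(0, 2), (0, 3), (1, 2), (1, 3), (2, 2), (2, 3), (3, 2), (3, 3)]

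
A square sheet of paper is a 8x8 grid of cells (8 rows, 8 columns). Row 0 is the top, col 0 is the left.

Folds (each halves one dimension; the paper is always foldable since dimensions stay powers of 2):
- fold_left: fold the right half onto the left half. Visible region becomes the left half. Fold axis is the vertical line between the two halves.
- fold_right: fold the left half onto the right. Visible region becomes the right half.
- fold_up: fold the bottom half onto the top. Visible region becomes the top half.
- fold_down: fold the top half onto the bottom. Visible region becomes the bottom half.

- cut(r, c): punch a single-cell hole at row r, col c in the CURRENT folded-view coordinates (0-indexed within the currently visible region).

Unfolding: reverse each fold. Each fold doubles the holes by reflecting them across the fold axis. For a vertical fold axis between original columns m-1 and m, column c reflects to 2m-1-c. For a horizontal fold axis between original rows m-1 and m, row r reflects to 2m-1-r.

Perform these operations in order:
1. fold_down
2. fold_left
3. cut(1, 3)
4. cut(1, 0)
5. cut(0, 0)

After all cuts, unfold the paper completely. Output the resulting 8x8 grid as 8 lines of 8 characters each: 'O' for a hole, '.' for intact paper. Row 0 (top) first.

Op 1 fold_down: fold axis h@4; visible region now rows[4,8) x cols[0,8) = 4x8
Op 2 fold_left: fold axis v@4; visible region now rows[4,8) x cols[0,4) = 4x4
Op 3 cut(1, 3): punch at orig (5,3); cuts so far [(5, 3)]; region rows[4,8) x cols[0,4) = 4x4
Op 4 cut(1, 0): punch at orig (5,0); cuts so far [(5, 0), (5, 3)]; region rows[4,8) x cols[0,4) = 4x4
Op 5 cut(0, 0): punch at orig (4,0); cuts so far [(4, 0), (5, 0), (5, 3)]; region rows[4,8) x cols[0,4) = 4x4
Unfold 1 (reflect across v@4): 6 holes -> [(4, 0), (4, 7), (5, 0), (5, 3), (5, 4), (5, 7)]
Unfold 2 (reflect across h@4): 12 holes -> [(2, 0), (2, 3), (2, 4), (2, 7), (3, 0), (3, 7), (4, 0), (4, 7), (5, 0), (5, 3), (5, 4), (5, 7)]

Answer: ........
........
O..OO..O
O......O
O......O
O..OO..O
........
........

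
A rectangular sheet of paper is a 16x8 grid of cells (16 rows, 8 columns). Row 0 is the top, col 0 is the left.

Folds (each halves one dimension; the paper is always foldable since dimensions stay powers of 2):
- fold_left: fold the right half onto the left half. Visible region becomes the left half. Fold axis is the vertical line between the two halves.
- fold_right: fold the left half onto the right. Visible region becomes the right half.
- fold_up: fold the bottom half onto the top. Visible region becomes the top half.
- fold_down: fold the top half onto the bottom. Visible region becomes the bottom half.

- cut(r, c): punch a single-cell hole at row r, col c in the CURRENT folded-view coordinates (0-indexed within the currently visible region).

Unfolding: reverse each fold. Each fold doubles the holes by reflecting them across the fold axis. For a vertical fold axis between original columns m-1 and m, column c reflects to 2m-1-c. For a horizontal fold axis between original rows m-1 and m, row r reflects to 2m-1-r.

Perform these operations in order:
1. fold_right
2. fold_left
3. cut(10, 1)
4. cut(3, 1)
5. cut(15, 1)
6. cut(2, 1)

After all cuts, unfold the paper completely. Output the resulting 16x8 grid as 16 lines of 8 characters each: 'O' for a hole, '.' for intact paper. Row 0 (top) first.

Answer: ........
........
.OO..OO.
.OO..OO.
........
........
........
........
........
........
.OO..OO.
........
........
........
........
.OO..OO.

Derivation:
Op 1 fold_right: fold axis v@4; visible region now rows[0,16) x cols[4,8) = 16x4
Op 2 fold_left: fold axis v@6; visible region now rows[0,16) x cols[4,6) = 16x2
Op 3 cut(10, 1): punch at orig (10,5); cuts so far [(10, 5)]; region rows[0,16) x cols[4,6) = 16x2
Op 4 cut(3, 1): punch at orig (3,5); cuts so far [(3, 5), (10, 5)]; region rows[0,16) x cols[4,6) = 16x2
Op 5 cut(15, 1): punch at orig (15,5); cuts so far [(3, 5), (10, 5), (15, 5)]; region rows[0,16) x cols[4,6) = 16x2
Op 6 cut(2, 1): punch at orig (2,5); cuts so far [(2, 5), (3, 5), (10, 5), (15, 5)]; region rows[0,16) x cols[4,6) = 16x2
Unfold 1 (reflect across v@6): 8 holes -> [(2, 5), (2, 6), (3, 5), (3, 6), (10, 5), (10, 6), (15, 5), (15, 6)]
Unfold 2 (reflect across v@4): 16 holes -> [(2, 1), (2, 2), (2, 5), (2, 6), (3, 1), (3, 2), (3, 5), (3, 6), (10, 1), (10, 2), (10, 5), (10, 6), (15, 1), (15, 2), (15, 5), (15, 6)]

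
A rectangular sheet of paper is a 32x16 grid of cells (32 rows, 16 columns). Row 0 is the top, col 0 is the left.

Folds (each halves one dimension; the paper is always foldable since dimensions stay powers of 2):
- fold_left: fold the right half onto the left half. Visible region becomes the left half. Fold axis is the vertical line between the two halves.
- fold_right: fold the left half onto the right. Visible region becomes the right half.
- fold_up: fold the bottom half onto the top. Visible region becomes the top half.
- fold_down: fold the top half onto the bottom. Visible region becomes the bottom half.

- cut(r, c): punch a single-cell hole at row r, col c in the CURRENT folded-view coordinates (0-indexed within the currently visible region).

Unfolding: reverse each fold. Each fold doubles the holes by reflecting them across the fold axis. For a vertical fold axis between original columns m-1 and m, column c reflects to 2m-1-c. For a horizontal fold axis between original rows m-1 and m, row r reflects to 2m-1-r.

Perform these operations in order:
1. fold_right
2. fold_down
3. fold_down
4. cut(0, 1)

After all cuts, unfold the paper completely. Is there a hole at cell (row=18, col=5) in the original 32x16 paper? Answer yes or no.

Answer: no

Derivation:
Op 1 fold_right: fold axis v@8; visible region now rows[0,32) x cols[8,16) = 32x8
Op 2 fold_down: fold axis h@16; visible region now rows[16,32) x cols[8,16) = 16x8
Op 3 fold_down: fold axis h@24; visible region now rows[24,32) x cols[8,16) = 8x8
Op 4 cut(0, 1): punch at orig (24,9); cuts so far [(24, 9)]; region rows[24,32) x cols[8,16) = 8x8
Unfold 1 (reflect across h@24): 2 holes -> [(23, 9), (24, 9)]
Unfold 2 (reflect across h@16): 4 holes -> [(7, 9), (8, 9), (23, 9), (24, 9)]
Unfold 3 (reflect across v@8): 8 holes -> [(7, 6), (7, 9), (8, 6), (8, 9), (23, 6), (23, 9), (24, 6), (24, 9)]
Holes: [(7, 6), (7, 9), (8, 6), (8, 9), (23, 6), (23, 9), (24, 6), (24, 9)]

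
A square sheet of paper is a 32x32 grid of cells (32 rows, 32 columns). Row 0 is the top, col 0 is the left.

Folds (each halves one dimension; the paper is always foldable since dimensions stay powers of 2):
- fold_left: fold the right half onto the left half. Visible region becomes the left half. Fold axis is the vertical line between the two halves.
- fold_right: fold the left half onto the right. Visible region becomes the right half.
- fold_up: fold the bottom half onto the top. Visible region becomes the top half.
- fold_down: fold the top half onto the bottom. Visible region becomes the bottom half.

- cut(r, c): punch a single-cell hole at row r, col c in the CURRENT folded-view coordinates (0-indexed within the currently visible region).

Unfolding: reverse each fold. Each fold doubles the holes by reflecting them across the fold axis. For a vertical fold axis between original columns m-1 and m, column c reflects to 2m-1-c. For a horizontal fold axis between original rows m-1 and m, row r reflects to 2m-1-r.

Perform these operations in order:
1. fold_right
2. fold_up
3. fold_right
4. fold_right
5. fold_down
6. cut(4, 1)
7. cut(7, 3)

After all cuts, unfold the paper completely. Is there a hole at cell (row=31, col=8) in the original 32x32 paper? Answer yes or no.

Answer: yes

Derivation:
Op 1 fold_right: fold axis v@16; visible region now rows[0,32) x cols[16,32) = 32x16
Op 2 fold_up: fold axis h@16; visible region now rows[0,16) x cols[16,32) = 16x16
Op 3 fold_right: fold axis v@24; visible region now rows[0,16) x cols[24,32) = 16x8
Op 4 fold_right: fold axis v@28; visible region now rows[0,16) x cols[28,32) = 16x4
Op 5 fold_down: fold axis h@8; visible region now rows[8,16) x cols[28,32) = 8x4
Op 6 cut(4, 1): punch at orig (12,29); cuts so far [(12, 29)]; region rows[8,16) x cols[28,32) = 8x4
Op 7 cut(7, 3): punch at orig (15,31); cuts so far [(12, 29), (15, 31)]; region rows[8,16) x cols[28,32) = 8x4
Unfold 1 (reflect across h@8): 4 holes -> [(0, 31), (3, 29), (12, 29), (15, 31)]
Unfold 2 (reflect across v@28): 8 holes -> [(0, 24), (0, 31), (3, 26), (3, 29), (12, 26), (12, 29), (15, 24), (15, 31)]
Unfold 3 (reflect across v@24): 16 holes -> [(0, 16), (0, 23), (0, 24), (0, 31), (3, 18), (3, 21), (3, 26), (3, 29), (12, 18), (12, 21), (12, 26), (12, 29), (15, 16), (15, 23), (15, 24), (15, 31)]
Unfold 4 (reflect across h@16): 32 holes -> [(0, 16), (0, 23), (0, 24), (0, 31), (3, 18), (3, 21), (3, 26), (3, 29), (12, 18), (12, 21), (12, 26), (12, 29), (15, 16), (15, 23), (15, 24), (15, 31), (16, 16), (16, 23), (16, 24), (16, 31), (19, 18), (19, 21), (19, 26), (19, 29), (28, 18), (28, 21), (28, 26), (28, 29), (31, 16), (31, 23), (31, 24), (31, 31)]
Unfold 5 (reflect across v@16): 64 holes -> [(0, 0), (0, 7), (0, 8), (0, 15), (0, 16), (0, 23), (0, 24), (0, 31), (3, 2), (3, 5), (3, 10), (3, 13), (3, 18), (3, 21), (3, 26), (3, 29), (12, 2), (12, 5), (12, 10), (12, 13), (12, 18), (12, 21), (12, 26), (12, 29), (15, 0), (15, 7), (15, 8), (15, 15), (15, 16), (15, 23), (15, 24), (15, 31), (16, 0), (16, 7), (16, 8), (16, 15), (16, 16), (16, 23), (16, 24), (16, 31), (19, 2), (19, 5), (19, 10), (19, 13), (19, 18), (19, 21), (19, 26), (19, 29), (28, 2), (28, 5), (28, 10), (28, 13), (28, 18), (28, 21), (28, 26), (28, 29), (31, 0), (31, 7), (31, 8), (31, 15), (31, 16), (31, 23), (31, 24), (31, 31)]
Holes: [(0, 0), (0, 7), (0, 8), (0, 15), (0, 16), (0, 23), (0, 24), (0, 31), (3, 2), (3, 5), (3, 10), (3, 13), (3, 18), (3, 21), (3, 26), (3, 29), (12, 2), (12, 5), (12, 10), (12, 13), (12, 18), (12, 21), (12, 26), (12, 29), (15, 0), (15, 7), (15, 8), (15, 15), (15, 16), (15, 23), (15, 24), (15, 31), (16, 0), (16, 7), (16, 8), (16, 15), (16, 16), (16, 23), (16, 24), (16, 31), (19, 2), (19, 5), (19, 10), (19, 13), (19, 18), (19, 21), (19, 26), (19, 29), (28, 2), (28, 5), (28, 10), (28, 13), (28, 18), (28, 21), (28, 26), (28, 29), (31, 0), (31, 7), (31, 8), (31, 15), (31, 16), (31, 23), (31, 24), (31, 31)]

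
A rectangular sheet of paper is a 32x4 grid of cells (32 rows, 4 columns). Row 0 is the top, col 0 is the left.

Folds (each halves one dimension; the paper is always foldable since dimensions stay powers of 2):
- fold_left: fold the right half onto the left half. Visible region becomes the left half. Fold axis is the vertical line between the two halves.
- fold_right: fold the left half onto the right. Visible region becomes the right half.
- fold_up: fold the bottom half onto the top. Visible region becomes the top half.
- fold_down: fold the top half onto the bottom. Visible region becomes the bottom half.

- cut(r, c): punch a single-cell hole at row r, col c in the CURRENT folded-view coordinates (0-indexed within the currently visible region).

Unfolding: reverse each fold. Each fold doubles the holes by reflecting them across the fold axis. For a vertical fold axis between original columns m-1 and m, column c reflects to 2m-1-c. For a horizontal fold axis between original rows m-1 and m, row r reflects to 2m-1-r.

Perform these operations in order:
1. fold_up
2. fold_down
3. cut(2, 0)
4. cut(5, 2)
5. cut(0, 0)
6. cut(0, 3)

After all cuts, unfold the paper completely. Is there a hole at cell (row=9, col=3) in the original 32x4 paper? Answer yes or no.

Answer: no

Derivation:
Op 1 fold_up: fold axis h@16; visible region now rows[0,16) x cols[0,4) = 16x4
Op 2 fold_down: fold axis h@8; visible region now rows[8,16) x cols[0,4) = 8x4
Op 3 cut(2, 0): punch at orig (10,0); cuts so far [(10, 0)]; region rows[8,16) x cols[0,4) = 8x4
Op 4 cut(5, 2): punch at orig (13,2); cuts so far [(10, 0), (13, 2)]; region rows[8,16) x cols[0,4) = 8x4
Op 5 cut(0, 0): punch at orig (8,0); cuts so far [(8, 0), (10, 0), (13, 2)]; region rows[8,16) x cols[0,4) = 8x4
Op 6 cut(0, 3): punch at orig (8,3); cuts so far [(8, 0), (8, 3), (10, 0), (13, 2)]; region rows[8,16) x cols[0,4) = 8x4
Unfold 1 (reflect across h@8): 8 holes -> [(2, 2), (5, 0), (7, 0), (7, 3), (8, 0), (8, 3), (10, 0), (13, 2)]
Unfold 2 (reflect across h@16): 16 holes -> [(2, 2), (5, 0), (7, 0), (7, 3), (8, 0), (8, 3), (10, 0), (13, 2), (18, 2), (21, 0), (23, 0), (23, 3), (24, 0), (24, 3), (26, 0), (29, 2)]
Holes: [(2, 2), (5, 0), (7, 0), (7, 3), (8, 0), (8, 3), (10, 0), (13, 2), (18, 2), (21, 0), (23, 0), (23, 3), (24, 0), (24, 3), (26, 0), (29, 2)]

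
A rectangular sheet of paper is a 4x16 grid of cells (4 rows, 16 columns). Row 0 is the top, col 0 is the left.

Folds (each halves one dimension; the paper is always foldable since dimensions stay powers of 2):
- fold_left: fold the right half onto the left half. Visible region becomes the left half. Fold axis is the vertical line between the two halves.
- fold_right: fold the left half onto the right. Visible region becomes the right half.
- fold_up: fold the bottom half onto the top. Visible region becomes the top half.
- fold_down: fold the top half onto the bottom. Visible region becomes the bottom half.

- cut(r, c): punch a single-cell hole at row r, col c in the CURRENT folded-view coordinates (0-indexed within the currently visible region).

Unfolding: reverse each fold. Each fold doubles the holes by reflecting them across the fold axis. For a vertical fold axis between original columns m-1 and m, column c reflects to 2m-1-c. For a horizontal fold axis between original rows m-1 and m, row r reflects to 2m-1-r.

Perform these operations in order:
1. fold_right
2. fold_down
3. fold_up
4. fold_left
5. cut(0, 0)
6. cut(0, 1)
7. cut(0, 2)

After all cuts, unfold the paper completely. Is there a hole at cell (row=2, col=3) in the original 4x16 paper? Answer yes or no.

Answer: no

Derivation:
Op 1 fold_right: fold axis v@8; visible region now rows[0,4) x cols[8,16) = 4x8
Op 2 fold_down: fold axis h@2; visible region now rows[2,4) x cols[8,16) = 2x8
Op 3 fold_up: fold axis h@3; visible region now rows[2,3) x cols[8,16) = 1x8
Op 4 fold_left: fold axis v@12; visible region now rows[2,3) x cols[8,12) = 1x4
Op 5 cut(0, 0): punch at orig (2,8); cuts so far [(2, 8)]; region rows[2,3) x cols[8,12) = 1x4
Op 6 cut(0, 1): punch at orig (2,9); cuts so far [(2, 8), (2, 9)]; region rows[2,3) x cols[8,12) = 1x4
Op 7 cut(0, 2): punch at orig (2,10); cuts so far [(2, 8), (2, 9), (2, 10)]; region rows[2,3) x cols[8,12) = 1x4
Unfold 1 (reflect across v@12): 6 holes -> [(2, 8), (2, 9), (2, 10), (2, 13), (2, 14), (2, 15)]
Unfold 2 (reflect across h@3): 12 holes -> [(2, 8), (2, 9), (2, 10), (2, 13), (2, 14), (2, 15), (3, 8), (3, 9), (3, 10), (3, 13), (3, 14), (3, 15)]
Unfold 3 (reflect across h@2): 24 holes -> [(0, 8), (0, 9), (0, 10), (0, 13), (0, 14), (0, 15), (1, 8), (1, 9), (1, 10), (1, 13), (1, 14), (1, 15), (2, 8), (2, 9), (2, 10), (2, 13), (2, 14), (2, 15), (3, 8), (3, 9), (3, 10), (3, 13), (3, 14), (3, 15)]
Unfold 4 (reflect across v@8): 48 holes -> [(0, 0), (0, 1), (0, 2), (0, 5), (0, 6), (0, 7), (0, 8), (0, 9), (0, 10), (0, 13), (0, 14), (0, 15), (1, 0), (1, 1), (1, 2), (1, 5), (1, 6), (1, 7), (1, 8), (1, 9), (1, 10), (1, 13), (1, 14), (1, 15), (2, 0), (2, 1), (2, 2), (2, 5), (2, 6), (2, 7), (2, 8), (2, 9), (2, 10), (2, 13), (2, 14), (2, 15), (3, 0), (3, 1), (3, 2), (3, 5), (3, 6), (3, 7), (3, 8), (3, 9), (3, 10), (3, 13), (3, 14), (3, 15)]
Holes: [(0, 0), (0, 1), (0, 2), (0, 5), (0, 6), (0, 7), (0, 8), (0, 9), (0, 10), (0, 13), (0, 14), (0, 15), (1, 0), (1, 1), (1, 2), (1, 5), (1, 6), (1, 7), (1, 8), (1, 9), (1, 10), (1, 13), (1, 14), (1, 15), (2, 0), (2, 1), (2, 2), (2, 5), (2, 6), (2, 7), (2, 8), (2, 9), (2, 10), (2, 13), (2, 14), (2, 15), (3, 0), (3, 1), (3, 2), (3, 5), (3, 6), (3, 7), (3, 8), (3, 9), (3, 10), (3, 13), (3, 14), (3, 15)]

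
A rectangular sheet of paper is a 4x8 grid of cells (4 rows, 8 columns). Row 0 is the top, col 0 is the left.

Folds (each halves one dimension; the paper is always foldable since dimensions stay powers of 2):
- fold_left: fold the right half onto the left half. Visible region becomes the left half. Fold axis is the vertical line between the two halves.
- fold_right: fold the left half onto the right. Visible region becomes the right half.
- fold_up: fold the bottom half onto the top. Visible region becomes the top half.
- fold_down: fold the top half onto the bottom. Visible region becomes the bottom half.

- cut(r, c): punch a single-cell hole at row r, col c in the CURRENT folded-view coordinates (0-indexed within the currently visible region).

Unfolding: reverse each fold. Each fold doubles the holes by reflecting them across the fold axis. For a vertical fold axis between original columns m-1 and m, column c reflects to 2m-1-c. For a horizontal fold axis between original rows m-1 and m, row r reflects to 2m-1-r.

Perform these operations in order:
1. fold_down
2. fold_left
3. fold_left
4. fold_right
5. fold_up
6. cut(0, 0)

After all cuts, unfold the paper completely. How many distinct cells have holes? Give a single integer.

Answer: 32

Derivation:
Op 1 fold_down: fold axis h@2; visible region now rows[2,4) x cols[0,8) = 2x8
Op 2 fold_left: fold axis v@4; visible region now rows[2,4) x cols[0,4) = 2x4
Op 3 fold_left: fold axis v@2; visible region now rows[2,4) x cols[0,2) = 2x2
Op 4 fold_right: fold axis v@1; visible region now rows[2,4) x cols[1,2) = 2x1
Op 5 fold_up: fold axis h@3; visible region now rows[2,3) x cols[1,2) = 1x1
Op 6 cut(0, 0): punch at orig (2,1); cuts so far [(2, 1)]; region rows[2,3) x cols[1,2) = 1x1
Unfold 1 (reflect across h@3): 2 holes -> [(2, 1), (3, 1)]
Unfold 2 (reflect across v@1): 4 holes -> [(2, 0), (2, 1), (3, 0), (3, 1)]
Unfold 3 (reflect across v@2): 8 holes -> [(2, 0), (2, 1), (2, 2), (2, 3), (3, 0), (3, 1), (3, 2), (3, 3)]
Unfold 4 (reflect across v@4): 16 holes -> [(2, 0), (2, 1), (2, 2), (2, 3), (2, 4), (2, 5), (2, 6), (2, 7), (3, 0), (3, 1), (3, 2), (3, 3), (3, 4), (3, 5), (3, 6), (3, 7)]
Unfold 5 (reflect across h@2): 32 holes -> [(0, 0), (0, 1), (0, 2), (0, 3), (0, 4), (0, 5), (0, 6), (0, 7), (1, 0), (1, 1), (1, 2), (1, 3), (1, 4), (1, 5), (1, 6), (1, 7), (2, 0), (2, 1), (2, 2), (2, 3), (2, 4), (2, 5), (2, 6), (2, 7), (3, 0), (3, 1), (3, 2), (3, 3), (3, 4), (3, 5), (3, 6), (3, 7)]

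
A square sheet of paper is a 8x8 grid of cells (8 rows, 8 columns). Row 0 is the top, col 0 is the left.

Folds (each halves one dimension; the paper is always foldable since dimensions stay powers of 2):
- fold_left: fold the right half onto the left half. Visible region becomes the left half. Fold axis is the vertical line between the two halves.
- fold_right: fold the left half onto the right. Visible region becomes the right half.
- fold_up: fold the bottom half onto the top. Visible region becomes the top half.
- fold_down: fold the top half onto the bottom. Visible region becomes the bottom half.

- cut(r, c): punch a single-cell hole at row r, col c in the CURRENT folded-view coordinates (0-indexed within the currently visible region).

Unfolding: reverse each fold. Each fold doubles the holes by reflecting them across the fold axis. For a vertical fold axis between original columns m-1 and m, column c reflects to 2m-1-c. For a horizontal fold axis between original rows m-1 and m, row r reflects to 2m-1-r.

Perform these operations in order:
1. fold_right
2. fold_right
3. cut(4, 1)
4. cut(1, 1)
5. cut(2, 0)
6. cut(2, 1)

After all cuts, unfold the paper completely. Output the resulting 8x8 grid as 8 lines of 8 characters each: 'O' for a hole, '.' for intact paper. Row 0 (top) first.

Answer: ........
O..OO..O
OOOOOOOO
........
O..OO..O
........
........
........

Derivation:
Op 1 fold_right: fold axis v@4; visible region now rows[0,8) x cols[4,8) = 8x4
Op 2 fold_right: fold axis v@6; visible region now rows[0,8) x cols[6,8) = 8x2
Op 3 cut(4, 1): punch at orig (4,7); cuts so far [(4, 7)]; region rows[0,8) x cols[6,8) = 8x2
Op 4 cut(1, 1): punch at orig (1,7); cuts so far [(1, 7), (4, 7)]; region rows[0,8) x cols[6,8) = 8x2
Op 5 cut(2, 0): punch at orig (2,6); cuts so far [(1, 7), (2, 6), (4, 7)]; region rows[0,8) x cols[6,8) = 8x2
Op 6 cut(2, 1): punch at orig (2,7); cuts so far [(1, 7), (2, 6), (2, 7), (4, 7)]; region rows[0,8) x cols[6,8) = 8x2
Unfold 1 (reflect across v@6): 8 holes -> [(1, 4), (1, 7), (2, 4), (2, 5), (2, 6), (2, 7), (4, 4), (4, 7)]
Unfold 2 (reflect across v@4): 16 holes -> [(1, 0), (1, 3), (1, 4), (1, 7), (2, 0), (2, 1), (2, 2), (2, 3), (2, 4), (2, 5), (2, 6), (2, 7), (4, 0), (4, 3), (4, 4), (4, 7)]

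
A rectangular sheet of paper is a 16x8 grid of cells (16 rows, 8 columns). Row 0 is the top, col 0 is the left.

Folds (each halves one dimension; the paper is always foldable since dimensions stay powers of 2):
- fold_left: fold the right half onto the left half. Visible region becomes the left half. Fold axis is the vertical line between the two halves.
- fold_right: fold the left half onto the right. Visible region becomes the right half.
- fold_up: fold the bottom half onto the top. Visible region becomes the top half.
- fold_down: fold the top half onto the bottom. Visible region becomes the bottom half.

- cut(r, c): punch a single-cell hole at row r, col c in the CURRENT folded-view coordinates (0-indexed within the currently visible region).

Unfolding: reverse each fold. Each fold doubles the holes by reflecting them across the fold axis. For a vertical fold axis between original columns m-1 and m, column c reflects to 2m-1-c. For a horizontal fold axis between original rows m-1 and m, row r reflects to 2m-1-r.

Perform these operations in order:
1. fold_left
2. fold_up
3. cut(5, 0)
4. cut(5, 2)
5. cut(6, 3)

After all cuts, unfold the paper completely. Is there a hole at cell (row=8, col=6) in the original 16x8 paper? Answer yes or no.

Answer: no

Derivation:
Op 1 fold_left: fold axis v@4; visible region now rows[0,16) x cols[0,4) = 16x4
Op 2 fold_up: fold axis h@8; visible region now rows[0,8) x cols[0,4) = 8x4
Op 3 cut(5, 0): punch at orig (5,0); cuts so far [(5, 0)]; region rows[0,8) x cols[0,4) = 8x4
Op 4 cut(5, 2): punch at orig (5,2); cuts so far [(5, 0), (5, 2)]; region rows[0,8) x cols[0,4) = 8x4
Op 5 cut(6, 3): punch at orig (6,3); cuts so far [(5, 0), (5, 2), (6, 3)]; region rows[0,8) x cols[0,4) = 8x4
Unfold 1 (reflect across h@8): 6 holes -> [(5, 0), (5, 2), (6, 3), (9, 3), (10, 0), (10, 2)]
Unfold 2 (reflect across v@4): 12 holes -> [(5, 0), (5, 2), (5, 5), (5, 7), (6, 3), (6, 4), (9, 3), (9, 4), (10, 0), (10, 2), (10, 5), (10, 7)]
Holes: [(5, 0), (5, 2), (5, 5), (5, 7), (6, 3), (6, 4), (9, 3), (9, 4), (10, 0), (10, 2), (10, 5), (10, 7)]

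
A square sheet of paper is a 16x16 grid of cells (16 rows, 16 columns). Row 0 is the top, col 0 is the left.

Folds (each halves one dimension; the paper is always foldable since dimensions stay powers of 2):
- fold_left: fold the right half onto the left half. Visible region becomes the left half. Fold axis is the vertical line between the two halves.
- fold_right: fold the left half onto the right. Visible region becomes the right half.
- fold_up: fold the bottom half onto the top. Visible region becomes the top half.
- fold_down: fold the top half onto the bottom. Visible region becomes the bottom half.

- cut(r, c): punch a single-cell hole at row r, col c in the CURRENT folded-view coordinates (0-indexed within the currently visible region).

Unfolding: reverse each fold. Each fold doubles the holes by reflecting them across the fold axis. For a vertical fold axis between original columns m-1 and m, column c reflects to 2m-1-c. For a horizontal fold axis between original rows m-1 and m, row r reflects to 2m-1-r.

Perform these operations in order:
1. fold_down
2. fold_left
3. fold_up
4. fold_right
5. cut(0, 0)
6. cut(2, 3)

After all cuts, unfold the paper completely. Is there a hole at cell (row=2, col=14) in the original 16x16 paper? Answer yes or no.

Op 1 fold_down: fold axis h@8; visible region now rows[8,16) x cols[0,16) = 8x16
Op 2 fold_left: fold axis v@8; visible region now rows[8,16) x cols[0,8) = 8x8
Op 3 fold_up: fold axis h@12; visible region now rows[8,12) x cols[0,8) = 4x8
Op 4 fold_right: fold axis v@4; visible region now rows[8,12) x cols[4,8) = 4x4
Op 5 cut(0, 0): punch at orig (8,4); cuts so far [(8, 4)]; region rows[8,12) x cols[4,8) = 4x4
Op 6 cut(2, 3): punch at orig (10,7); cuts so far [(8, 4), (10, 7)]; region rows[8,12) x cols[4,8) = 4x4
Unfold 1 (reflect across v@4): 4 holes -> [(8, 3), (8, 4), (10, 0), (10, 7)]
Unfold 2 (reflect across h@12): 8 holes -> [(8, 3), (8, 4), (10, 0), (10, 7), (13, 0), (13, 7), (15, 3), (15, 4)]
Unfold 3 (reflect across v@8): 16 holes -> [(8, 3), (8, 4), (8, 11), (8, 12), (10, 0), (10, 7), (10, 8), (10, 15), (13, 0), (13, 7), (13, 8), (13, 15), (15, 3), (15, 4), (15, 11), (15, 12)]
Unfold 4 (reflect across h@8): 32 holes -> [(0, 3), (0, 4), (0, 11), (0, 12), (2, 0), (2, 7), (2, 8), (2, 15), (5, 0), (5, 7), (5, 8), (5, 15), (7, 3), (7, 4), (7, 11), (7, 12), (8, 3), (8, 4), (8, 11), (8, 12), (10, 0), (10, 7), (10, 8), (10, 15), (13, 0), (13, 7), (13, 8), (13, 15), (15, 3), (15, 4), (15, 11), (15, 12)]
Holes: [(0, 3), (0, 4), (0, 11), (0, 12), (2, 0), (2, 7), (2, 8), (2, 15), (5, 0), (5, 7), (5, 8), (5, 15), (7, 3), (7, 4), (7, 11), (7, 12), (8, 3), (8, 4), (8, 11), (8, 12), (10, 0), (10, 7), (10, 8), (10, 15), (13, 0), (13, 7), (13, 8), (13, 15), (15, 3), (15, 4), (15, 11), (15, 12)]

Answer: no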